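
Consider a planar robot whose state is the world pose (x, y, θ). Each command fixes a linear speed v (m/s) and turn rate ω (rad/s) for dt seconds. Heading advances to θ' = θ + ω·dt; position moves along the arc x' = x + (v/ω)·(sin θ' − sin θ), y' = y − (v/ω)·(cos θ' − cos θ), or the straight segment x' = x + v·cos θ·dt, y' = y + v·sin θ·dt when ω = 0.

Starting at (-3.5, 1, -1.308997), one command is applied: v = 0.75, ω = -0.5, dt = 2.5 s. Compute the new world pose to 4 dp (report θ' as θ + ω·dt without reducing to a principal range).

θ' = -1.3090 + -0.5·2.5 = -2.5590
R = v/ω = 0.75/-0.5 = -1.5000
x' = -3.5 + -1.5000·(sin -2.5590 − sin -1.3090) = -4.1236
y' = 1 − -1.5000·(cos -2.5590 − cos -1.3090) = -0.6408

(-4.1236, -0.6408, -2.5590)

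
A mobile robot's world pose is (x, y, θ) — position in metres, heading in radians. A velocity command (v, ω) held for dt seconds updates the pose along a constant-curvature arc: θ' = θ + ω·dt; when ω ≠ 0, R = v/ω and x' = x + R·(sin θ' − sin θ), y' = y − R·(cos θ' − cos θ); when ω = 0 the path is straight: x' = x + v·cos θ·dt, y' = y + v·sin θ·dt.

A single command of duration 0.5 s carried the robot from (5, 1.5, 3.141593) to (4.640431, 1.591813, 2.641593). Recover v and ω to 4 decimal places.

v = 0.7500, ω = -1.0000

Δθ = 2.641593 − 3.141593 = -0.500000
ω = Δθ/dt = -0.500000/0.5 = -1.0000
R = Δx/(sin θ' − sin θ) = -0.7500
v = R·ω = -0.7500·-1.0000 = 0.7500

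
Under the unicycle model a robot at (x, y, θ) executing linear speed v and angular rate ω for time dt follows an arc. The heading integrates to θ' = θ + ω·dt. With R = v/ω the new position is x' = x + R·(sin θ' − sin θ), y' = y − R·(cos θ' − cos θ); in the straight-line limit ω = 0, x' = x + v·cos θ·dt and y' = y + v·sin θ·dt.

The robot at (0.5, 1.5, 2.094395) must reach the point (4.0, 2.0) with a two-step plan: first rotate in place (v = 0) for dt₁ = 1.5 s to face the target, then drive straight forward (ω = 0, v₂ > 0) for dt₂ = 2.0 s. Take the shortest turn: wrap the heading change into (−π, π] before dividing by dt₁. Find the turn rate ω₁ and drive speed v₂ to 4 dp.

heading to target = atan2(2−1.5, 4−0.5) = 0.1419
Δθ = wrap(0.1419 − 2.0944) = -1.9525; ω₁ = Δθ/dt₁ = -1.3017
distance = √((4−0.5)² + (2−1.5)²) = 3.5355; v₂ = distance/dt₂ = 1.7678

ω₁ = -1.3017, v₂ = 1.7678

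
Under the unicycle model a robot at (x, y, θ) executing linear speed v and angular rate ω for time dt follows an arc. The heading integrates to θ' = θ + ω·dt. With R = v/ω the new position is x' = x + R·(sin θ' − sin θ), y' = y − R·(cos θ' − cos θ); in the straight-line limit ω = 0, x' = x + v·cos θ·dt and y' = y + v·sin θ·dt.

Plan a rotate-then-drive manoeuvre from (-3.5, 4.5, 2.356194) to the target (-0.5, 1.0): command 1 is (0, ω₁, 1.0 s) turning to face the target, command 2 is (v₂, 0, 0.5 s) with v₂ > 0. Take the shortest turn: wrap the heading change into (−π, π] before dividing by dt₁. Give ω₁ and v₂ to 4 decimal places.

heading to target = atan2(1−4.5, -0.5−-3.5) = -0.8622
Δθ = wrap(-0.8622 − 2.3562) = 3.0648; ω₁ = Δθ/dt₁ = 3.0648
distance = √((-0.5−-3.5)² + (1−4.5)²) = 4.6098; v₂ = distance/dt₂ = 9.2195

ω₁ = 3.0648, v₂ = 9.2195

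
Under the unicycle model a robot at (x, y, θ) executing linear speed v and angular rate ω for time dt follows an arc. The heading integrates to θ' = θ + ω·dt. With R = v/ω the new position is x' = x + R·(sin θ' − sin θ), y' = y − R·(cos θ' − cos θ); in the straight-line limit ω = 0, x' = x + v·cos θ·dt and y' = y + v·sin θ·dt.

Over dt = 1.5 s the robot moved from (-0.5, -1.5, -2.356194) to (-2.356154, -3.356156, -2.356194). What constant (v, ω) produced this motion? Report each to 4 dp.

v = 1.7500, ω = 0.0000

Δθ = -2.356194 − -2.356194 = 0.000000
ω = Δθ/dt = 0.000000/1.5 = 0.0000
ω = 0 → v = (Δx·cos θ + Δy·sin θ)/dt = 1.7500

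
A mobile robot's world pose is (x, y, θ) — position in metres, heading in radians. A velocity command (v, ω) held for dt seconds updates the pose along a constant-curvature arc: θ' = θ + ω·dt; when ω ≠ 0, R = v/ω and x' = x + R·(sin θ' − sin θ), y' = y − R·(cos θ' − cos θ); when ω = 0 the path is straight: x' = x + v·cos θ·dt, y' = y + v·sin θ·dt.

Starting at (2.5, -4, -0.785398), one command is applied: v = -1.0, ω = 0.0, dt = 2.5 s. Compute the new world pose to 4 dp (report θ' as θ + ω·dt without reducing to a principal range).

θ' = -0.7854 + 0.0·2.5 = -0.7854
ω = 0 → straight: x' = 2.5 + -1.0·cos(-0.7854)·2.5 = 0.7322
y' = -4 + -1.0·sin(-0.7854)·2.5 = -2.2322

(0.7322, -2.2322, -0.7854)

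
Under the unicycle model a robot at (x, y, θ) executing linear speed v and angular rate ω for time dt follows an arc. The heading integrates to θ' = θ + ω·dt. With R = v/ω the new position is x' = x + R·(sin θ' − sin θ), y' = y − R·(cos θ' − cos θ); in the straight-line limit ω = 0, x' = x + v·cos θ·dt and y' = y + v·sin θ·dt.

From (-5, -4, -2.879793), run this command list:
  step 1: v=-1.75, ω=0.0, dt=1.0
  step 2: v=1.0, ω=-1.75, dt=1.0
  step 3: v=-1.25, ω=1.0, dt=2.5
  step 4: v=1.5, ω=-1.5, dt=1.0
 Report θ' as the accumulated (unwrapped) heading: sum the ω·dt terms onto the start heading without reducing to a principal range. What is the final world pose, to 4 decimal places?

step 1: θ'=-2.8798 (straight) → pose (-3.3096, -3.5471, -2.8798)
step 2: θ'=-4.6298 (R=-0.5714) → pose (-4.0270, -3.0423, -4.6298)
step 3: θ'=-2.1298 (R=-1.2500) → pose (-1.7215, -3.6020, -2.1298)
step 4: θ'=-3.6298 (R=-1.0000) → pose (-3.0384, -3.9549, -3.6298)

(-3.0384, -3.9549, -3.6298)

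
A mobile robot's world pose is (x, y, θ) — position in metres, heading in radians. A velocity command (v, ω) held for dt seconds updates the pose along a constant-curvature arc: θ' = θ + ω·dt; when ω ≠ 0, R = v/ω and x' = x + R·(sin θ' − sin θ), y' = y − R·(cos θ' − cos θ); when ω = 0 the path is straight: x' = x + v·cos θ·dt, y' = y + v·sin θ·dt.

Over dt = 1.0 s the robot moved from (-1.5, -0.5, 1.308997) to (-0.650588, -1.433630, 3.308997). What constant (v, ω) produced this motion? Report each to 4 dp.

v = -1.5000, ω = 2.0000

Δθ = 3.308997 − 1.308997 = 2.000000
ω = Δθ/dt = 2.000000/1.0 = 2.0000
R = −Δy/(cos θ' − cos θ) = -0.7500
v = R·ω = -0.7500·2.0000 = -1.5000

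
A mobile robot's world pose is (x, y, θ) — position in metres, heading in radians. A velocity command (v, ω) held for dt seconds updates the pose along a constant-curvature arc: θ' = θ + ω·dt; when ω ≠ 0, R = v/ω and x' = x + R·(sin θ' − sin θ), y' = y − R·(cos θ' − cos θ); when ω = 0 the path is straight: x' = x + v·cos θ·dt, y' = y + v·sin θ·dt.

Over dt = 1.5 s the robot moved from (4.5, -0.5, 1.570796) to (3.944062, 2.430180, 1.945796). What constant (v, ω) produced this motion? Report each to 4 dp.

Δθ = 1.945796 − 1.570796 = 0.375000
ω = Δθ/dt = 0.375000/1.5 = 0.2500
R = −Δy/(cos θ' − cos θ) = 8.0000
v = R·ω = 8.0000·0.2500 = 2.0000

v = 2.0000, ω = 0.2500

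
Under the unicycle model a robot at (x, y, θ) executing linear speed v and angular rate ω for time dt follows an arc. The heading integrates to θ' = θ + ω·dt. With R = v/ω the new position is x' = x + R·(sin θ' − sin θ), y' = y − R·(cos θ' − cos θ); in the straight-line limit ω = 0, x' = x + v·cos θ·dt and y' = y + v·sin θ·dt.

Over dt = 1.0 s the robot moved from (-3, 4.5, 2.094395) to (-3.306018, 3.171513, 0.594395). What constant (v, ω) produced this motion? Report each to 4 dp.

Δθ = 0.594395 − 2.094395 = -1.500000
ω = Δθ/dt = -1.500000/1.0 = -1.5000
R = −Δy/(cos θ' − cos θ) = 1.0000
v = R·ω = 1.0000·-1.5000 = -1.5000

v = -1.5000, ω = -1.5000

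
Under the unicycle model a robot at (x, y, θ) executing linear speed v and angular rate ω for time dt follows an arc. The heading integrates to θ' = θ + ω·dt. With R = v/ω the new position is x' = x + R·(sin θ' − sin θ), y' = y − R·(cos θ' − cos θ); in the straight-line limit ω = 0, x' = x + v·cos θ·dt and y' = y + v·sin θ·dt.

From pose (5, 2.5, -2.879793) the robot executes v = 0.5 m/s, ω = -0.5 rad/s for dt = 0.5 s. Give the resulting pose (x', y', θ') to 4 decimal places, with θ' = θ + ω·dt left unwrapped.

(4.7530, 2.4660, -3.1298)

θ' = -2.8798 + -0.5·0.5 = -3.1298
R = v/ω = 0.5/-0.5 = -1.0000
x' = 5 + -1.0000·(sin -3.1298 − sin -2.8798) = 4.7530
y' = 2.5 − -1.0000·(cos -3.1298 − cos -2.8798) = 2.4660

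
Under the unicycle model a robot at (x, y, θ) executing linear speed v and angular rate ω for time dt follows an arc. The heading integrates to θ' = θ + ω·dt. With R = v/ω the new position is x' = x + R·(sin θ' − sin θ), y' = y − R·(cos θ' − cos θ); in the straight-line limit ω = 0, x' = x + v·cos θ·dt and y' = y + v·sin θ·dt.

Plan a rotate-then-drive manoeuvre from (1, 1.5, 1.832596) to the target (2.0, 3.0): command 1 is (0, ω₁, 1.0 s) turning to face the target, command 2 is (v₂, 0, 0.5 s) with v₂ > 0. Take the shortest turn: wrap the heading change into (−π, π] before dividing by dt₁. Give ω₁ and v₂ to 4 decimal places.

heading to target = atan2(3−1.5, 2−1) = 0.9828
Δθ = wrap(0.9828 − 1.8326) = -0.8498; ω₁ = Δθ/dt₁ = -0.8498
distance = √((2−1)² + (3−1.5)²) = 1.8028; v₂ = distance/dt₂ = 3.6056

ω₁ = -0.8498, v₂ = 3.6056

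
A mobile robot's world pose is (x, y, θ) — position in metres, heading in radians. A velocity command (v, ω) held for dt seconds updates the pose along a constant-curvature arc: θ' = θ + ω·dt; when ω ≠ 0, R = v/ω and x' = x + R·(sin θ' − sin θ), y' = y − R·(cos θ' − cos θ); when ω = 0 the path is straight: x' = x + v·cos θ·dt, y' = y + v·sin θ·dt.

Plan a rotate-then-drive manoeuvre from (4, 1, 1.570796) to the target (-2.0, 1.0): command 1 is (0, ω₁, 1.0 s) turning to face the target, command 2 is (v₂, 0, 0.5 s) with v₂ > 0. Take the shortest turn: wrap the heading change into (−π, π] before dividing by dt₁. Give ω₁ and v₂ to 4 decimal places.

ω₁ = 1.5708, v₂ = 12.0000

heading to target = atan2(1−1, -2−4) = 3.1416
Δθ = wrap(3.1416 − 1.5708) = 1.5708; ω₁ = Δθ/dt₁ = 1.5708
distance = √((-2−4)² + (1−1)²) = 6.0000; v₂ = distance/dt₂ = 12.0000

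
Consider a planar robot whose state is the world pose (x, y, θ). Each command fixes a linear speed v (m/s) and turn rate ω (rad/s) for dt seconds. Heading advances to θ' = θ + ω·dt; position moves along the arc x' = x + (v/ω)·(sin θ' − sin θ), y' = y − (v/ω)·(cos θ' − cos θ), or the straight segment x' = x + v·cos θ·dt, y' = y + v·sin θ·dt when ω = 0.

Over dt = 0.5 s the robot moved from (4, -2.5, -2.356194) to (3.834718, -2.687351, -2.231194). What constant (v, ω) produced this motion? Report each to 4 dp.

v = 0.5000, ω = 0.2500

Δθ = -2.231194 − -2.356194 = 0.125000
ω = Δθ/dt = 0.125000/0.5 = 0.2500
R = −Δy/(cos θ' − cos θ) = 2.0000
v = R·ω = 2.0000·0.2500 = 0.5000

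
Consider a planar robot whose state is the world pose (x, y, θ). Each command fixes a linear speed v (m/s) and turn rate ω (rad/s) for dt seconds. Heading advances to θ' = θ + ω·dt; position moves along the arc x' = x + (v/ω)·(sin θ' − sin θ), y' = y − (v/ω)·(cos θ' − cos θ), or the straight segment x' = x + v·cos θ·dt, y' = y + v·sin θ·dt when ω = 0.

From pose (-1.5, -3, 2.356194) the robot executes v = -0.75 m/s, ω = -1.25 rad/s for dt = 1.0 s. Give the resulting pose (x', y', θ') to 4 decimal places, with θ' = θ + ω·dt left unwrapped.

θ' = 2.3562 + -1.25·1.0 = 1.1062
R = v/ω = -0.75/-1.25 = 0.6000
x' = -1.5 + 0.6000·(sin 1.1062 − sin 2.3562) = -1.3879
y' = -3 − 0.6000·(cos 1.1062 − cos 2.3562) = -3.6931

(-1.3879, -3.6931, 1.1062)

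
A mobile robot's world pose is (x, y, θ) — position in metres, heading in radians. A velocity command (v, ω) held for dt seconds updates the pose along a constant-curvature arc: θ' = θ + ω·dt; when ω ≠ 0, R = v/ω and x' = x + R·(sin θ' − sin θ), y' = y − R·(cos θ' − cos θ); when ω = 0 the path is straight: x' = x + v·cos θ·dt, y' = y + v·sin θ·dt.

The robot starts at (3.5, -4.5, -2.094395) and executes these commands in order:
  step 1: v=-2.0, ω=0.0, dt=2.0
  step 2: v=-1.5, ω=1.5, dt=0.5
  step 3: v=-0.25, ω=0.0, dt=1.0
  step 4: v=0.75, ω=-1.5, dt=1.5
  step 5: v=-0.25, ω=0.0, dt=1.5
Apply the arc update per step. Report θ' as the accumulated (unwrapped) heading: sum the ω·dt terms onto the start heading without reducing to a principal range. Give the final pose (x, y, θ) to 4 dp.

(5.1836, -0.7937, -3.5944)

step 1: θ'=-2.0944 (straight) → pose (5.5000, -1.0359, -2.0944)
step 2: θ'=-1.3444 (R=-1.0000) → pose (5.6085, -0.3114, -1.3444)
step 3: θ'=-1.3444 (straight) → pose (5.5523, -0.0678, -1.3444)
step 4: θ'=-3.5944 (R=-0.5000) → pose (4.8464, -0.6297, -3.5944)
step 5: θ'=-3.5944 (straight) → pose (5.1836, -0.7937, -3.5944)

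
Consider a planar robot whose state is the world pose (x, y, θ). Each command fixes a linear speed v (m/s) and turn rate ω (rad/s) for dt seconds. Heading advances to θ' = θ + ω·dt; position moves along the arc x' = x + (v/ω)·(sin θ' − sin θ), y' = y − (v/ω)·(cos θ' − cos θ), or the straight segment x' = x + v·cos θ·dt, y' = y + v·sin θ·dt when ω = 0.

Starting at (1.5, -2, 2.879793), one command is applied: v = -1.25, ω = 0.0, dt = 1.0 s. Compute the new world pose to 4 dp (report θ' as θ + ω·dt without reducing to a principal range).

(2.7074, -2.3235, 2.8798)

θ' = 2.8798 + 0.0·1.0 = 2.8798
ω = 0 → straight: x' = 1.5 + -1.25·cos(2.8798)·1.0 = 2.7074
y' = -2 + -1.25·sin(2.8798)·1.0 = -2.3235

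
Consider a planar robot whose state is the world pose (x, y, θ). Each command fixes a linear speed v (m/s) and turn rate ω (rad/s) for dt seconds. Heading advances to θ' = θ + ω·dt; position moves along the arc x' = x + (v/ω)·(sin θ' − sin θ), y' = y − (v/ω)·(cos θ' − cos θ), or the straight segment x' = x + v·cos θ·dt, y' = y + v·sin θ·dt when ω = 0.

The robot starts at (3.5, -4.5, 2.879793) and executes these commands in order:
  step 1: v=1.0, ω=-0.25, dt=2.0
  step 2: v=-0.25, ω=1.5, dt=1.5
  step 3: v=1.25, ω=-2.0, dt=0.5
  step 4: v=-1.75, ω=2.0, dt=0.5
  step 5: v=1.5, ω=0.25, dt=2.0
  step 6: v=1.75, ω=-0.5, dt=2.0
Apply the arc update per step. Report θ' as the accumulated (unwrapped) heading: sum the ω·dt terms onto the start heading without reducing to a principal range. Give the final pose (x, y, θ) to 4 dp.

(2.4052, -9.4955, 4.1298)

step 1: θ'=2.3798 (R=-4.0000) → pose (1.7744, -3.5307, 2.3798)
step 2: θ'=4.6298 (R=-0.1667) → pose (2.0555, -3.4238, 4.6298)
step 3: θ'=3.6298 (R=-0.6250) → pose (1.7258, -3.9243, 3.6298)
step 4: θ'=4.6298 (R=-0.8750) → pose (2.1874, -3.2237, 4.6298)
step 5: θ'=5.1298 (R=6.0000) → pose (2.6821, -6.1510, 5.1298)
step 6: θ'=4.1298 (R=-3.5000) → pose (2.4052, -9.4955, 4.1298)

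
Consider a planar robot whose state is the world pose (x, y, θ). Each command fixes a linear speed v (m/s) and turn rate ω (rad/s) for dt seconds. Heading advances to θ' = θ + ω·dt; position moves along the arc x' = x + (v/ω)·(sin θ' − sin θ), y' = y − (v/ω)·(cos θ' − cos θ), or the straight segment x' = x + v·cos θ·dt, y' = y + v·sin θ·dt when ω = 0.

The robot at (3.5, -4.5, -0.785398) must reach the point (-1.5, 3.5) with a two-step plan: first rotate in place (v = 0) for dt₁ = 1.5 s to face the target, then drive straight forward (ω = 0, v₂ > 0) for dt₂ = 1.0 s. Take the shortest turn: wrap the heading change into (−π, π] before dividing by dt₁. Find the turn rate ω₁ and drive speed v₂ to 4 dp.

heading to target = atan2(3.5−-4.5, -1.5−3.5) = 2.1294
Δθ = wrap(2.1294 − -0.7854) = 2.9148; ω₁ = Δθ/dt₁ = 1.9432
distance = √((-1.5−3.5)² + (3.5−-4.5)²) = 9.4340; v₂ = distance/dt₂ = 9.4340

ω₁ = 1.9432, v₂ = 9.4340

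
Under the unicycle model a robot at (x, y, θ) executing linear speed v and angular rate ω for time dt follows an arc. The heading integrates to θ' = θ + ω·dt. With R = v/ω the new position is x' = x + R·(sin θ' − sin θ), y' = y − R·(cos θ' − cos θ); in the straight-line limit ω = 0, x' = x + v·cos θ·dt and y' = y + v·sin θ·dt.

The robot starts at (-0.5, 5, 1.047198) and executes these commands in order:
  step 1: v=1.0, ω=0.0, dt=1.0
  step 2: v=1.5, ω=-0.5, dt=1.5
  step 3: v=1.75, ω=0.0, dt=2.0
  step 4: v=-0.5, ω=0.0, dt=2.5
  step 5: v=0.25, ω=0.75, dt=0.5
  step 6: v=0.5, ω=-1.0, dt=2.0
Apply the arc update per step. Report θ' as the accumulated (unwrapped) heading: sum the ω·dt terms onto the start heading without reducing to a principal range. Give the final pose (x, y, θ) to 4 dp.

(4.7775, 7.6804, -1.3278)

step 1: θ'=1.0472 (straight) → pose (0.0000, 5.8660, 1.0472)
step 2: θ'=0.2972 (R=-3.0000) → pose (1.7195, 7.2345, 0.2972)
step 3: θ'=0.2972 (straight) → pose (5.0661, 8.2595, 0.2972)
step 4: θ'=0.2972 (straight) → pose (3.8709, 7.8934, 0.2972)
step 5: θ'=0.6722 (R=0.3333) → pose (3.9809, 7.9513, 0.6722)
step 6: θ'=-1.3278 (R=-0.5000) → pose (4.7775, 7.6804, -1.3278)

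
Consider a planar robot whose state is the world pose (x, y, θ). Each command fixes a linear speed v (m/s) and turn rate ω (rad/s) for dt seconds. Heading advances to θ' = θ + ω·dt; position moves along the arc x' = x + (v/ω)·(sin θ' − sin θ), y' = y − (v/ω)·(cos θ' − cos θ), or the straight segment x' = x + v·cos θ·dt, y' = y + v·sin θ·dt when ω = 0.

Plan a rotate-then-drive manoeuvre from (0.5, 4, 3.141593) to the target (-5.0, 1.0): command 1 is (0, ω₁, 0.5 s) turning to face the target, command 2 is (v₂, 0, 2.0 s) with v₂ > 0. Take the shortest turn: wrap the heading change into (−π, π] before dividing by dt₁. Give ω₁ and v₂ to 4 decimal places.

heading to target = atan2(1−4, -5−0.5) = -2.6422
Δθ = wrap(-2.6422 − 3.1416) = 0.4993; ω₁ = Δθ/dt₁ = 0.9987
distance = √((-5−0.5)² + (1−4)²) = 6.2650; v₂ = distance/dt₂ = 3.1325

ω₁ = 0.9987, v₂ = 3.1325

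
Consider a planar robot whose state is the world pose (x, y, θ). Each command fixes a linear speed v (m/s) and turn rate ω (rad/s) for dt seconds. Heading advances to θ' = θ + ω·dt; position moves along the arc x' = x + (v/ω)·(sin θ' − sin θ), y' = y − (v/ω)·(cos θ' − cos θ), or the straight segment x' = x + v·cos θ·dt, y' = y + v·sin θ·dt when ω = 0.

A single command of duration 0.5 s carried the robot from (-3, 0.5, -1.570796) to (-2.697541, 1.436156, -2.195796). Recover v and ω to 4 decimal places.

Δθ = -2.195796 − -1.570796 = -0.625000
ω = Δθ/dt = -0.625000/0.5 = -1.2500
R = −Δy/(cos θ' − cos θ) = 1.6000
v = R·ω = 1.6000·-1.2500 = -2.0000

v = -2.0000, ω = -1.2500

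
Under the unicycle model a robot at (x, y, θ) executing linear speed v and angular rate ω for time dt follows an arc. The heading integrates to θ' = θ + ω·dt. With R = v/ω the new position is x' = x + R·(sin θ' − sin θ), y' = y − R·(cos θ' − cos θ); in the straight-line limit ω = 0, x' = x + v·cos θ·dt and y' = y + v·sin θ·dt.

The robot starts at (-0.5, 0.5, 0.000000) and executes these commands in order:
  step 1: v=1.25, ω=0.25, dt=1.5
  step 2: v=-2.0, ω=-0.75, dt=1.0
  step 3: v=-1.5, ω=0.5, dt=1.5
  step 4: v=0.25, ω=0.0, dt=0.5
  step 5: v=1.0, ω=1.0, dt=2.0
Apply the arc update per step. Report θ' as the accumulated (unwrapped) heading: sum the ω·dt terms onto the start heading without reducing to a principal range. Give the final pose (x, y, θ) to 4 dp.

step 1: θ'=0.3750 (R=5.0000) → pose (1.3314, 0.8475, 0.3750)
step 2: θ'=-0.3750 (R=2.6667) → pose (-0.6221, 0.8475, -0.3750)
step 3: θ'=0.3750 (R=-3.0000) → pose (-2.8197, 0.8475, 0.3750)
step 4: θ'=0.3750 (straight) → pose (-2.7034, 0.8932, 0.3750)
step 5: θ'=2.3750 (R=1.0000) → pose (-2.3760, 2.5440, 2.3750)

(-2.3760, 2.5440, 2.3750)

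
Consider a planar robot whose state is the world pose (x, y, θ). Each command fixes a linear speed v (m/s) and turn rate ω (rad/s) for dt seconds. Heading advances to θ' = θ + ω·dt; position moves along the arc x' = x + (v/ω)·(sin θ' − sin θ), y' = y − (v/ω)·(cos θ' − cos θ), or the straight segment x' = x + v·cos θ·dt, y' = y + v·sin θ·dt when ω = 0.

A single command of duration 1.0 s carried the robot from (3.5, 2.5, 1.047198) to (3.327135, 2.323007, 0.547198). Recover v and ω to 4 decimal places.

v = -0.2500, ω = -0.5000

Δθ = 0.547198 − 1.047198 = -0.500000
ω = Δθ/dt = -0.500000/1.0 = -0.5000
R = −Δy/(cos θ' − cos θ) = 0.5000
v = R·ω = 0.5000·-0.5000 = -0.2500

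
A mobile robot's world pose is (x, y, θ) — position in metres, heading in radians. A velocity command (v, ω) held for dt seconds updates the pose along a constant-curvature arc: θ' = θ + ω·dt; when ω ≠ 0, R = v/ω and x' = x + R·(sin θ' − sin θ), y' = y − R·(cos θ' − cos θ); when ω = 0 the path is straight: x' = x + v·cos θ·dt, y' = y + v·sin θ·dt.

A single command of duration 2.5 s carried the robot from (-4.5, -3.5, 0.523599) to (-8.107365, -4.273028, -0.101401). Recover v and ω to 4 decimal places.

v = -1.5000, ω = -0.2500

Δθ = -0.101401 − 0.523599 = -0.625000
ω = Δθ/dt = -0.625000/2.5 = -0.2500
R = Δx/(sin θ' − sin θ) = 6.0000
v = R·ω = 6.0000·-0.2500 = -1.5000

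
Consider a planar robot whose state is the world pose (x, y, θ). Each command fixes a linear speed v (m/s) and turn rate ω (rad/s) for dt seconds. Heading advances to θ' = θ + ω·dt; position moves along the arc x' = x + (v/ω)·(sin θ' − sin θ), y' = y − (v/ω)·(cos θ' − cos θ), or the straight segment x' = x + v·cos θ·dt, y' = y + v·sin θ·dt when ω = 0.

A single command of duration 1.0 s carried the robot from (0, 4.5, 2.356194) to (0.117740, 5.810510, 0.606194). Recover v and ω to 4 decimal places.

v = 1.5000, ω = -1.7500

Δθ = 0.606194 − 2.356194 = -1.750000
ω = Δθ/dt = -1.750000/1.0 = -1.7500
R = −Δy/(cos θ' − cos θ) = -0.8571
v = R·ω = -0.8571·-1.7500 = 1.5000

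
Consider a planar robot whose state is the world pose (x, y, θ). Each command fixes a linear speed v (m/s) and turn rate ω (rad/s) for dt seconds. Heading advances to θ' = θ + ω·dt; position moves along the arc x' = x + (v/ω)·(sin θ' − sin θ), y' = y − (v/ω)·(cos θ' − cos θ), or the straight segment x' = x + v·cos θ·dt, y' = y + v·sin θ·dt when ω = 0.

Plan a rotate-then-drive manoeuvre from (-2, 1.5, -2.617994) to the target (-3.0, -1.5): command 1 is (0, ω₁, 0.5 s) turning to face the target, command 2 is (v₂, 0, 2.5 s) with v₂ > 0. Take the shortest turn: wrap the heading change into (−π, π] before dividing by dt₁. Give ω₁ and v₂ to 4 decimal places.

heading to target = atan2(-1.5−1.5, -3−-2) = -1.8925
Δθ = wrap(-1.8925 − -2.6180) = 0.7254; ω₁ = Δθ/dt₁ = 1.4509
distance = √((-3−-2)² + (-1.5−1.5)²) = 3.1623; v₂ = distance/dt₂ = 1.2649

ω₁ = 1.4509, v₂ = 1.2649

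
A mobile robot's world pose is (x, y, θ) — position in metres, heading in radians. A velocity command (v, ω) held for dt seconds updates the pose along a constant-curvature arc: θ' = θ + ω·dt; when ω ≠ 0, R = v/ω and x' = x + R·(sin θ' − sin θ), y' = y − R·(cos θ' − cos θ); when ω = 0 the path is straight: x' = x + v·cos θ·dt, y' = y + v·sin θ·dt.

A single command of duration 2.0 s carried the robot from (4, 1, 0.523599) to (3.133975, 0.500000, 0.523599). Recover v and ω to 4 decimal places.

Δθ = 0.523599 − 0.523599 = 0.000000
ω = Δθ/dt = 0.000000/2.0 = 0.0000
ω = 0 → v = (Δx·cos θ + Δy·sin θ)/dt = -0.5000

v = -0.5000, ω = 0.0000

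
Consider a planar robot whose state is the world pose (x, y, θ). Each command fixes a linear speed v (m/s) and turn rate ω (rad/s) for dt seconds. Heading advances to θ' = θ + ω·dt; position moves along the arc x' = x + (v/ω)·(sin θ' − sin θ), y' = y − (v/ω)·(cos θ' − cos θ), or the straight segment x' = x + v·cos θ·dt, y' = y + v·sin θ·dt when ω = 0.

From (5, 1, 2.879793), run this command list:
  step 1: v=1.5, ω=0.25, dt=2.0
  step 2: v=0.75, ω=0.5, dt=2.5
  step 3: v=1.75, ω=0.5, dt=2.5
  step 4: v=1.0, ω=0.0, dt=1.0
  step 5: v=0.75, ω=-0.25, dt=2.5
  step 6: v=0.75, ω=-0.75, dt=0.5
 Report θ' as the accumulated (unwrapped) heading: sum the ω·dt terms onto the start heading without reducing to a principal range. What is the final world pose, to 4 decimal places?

(5.4457, -5.7594, 4.8798)

step 1: θ'=3.3798 (R=6.0000) → pose (2.0314, 1.0350, 3.3798)
step 2: θ'=4.6298 (R=1.5000) → pose (0.8904, -0.2989, 4.6298)
step 3: θ'=5.8798 (R=3.5000) → pose (3.0046, -3.8067, 5.8798)
step 4: θ'=5.8798 (straight) → pose (3.9243, -4.1992, 5.8798)
step 5: θ'=5.2548 (R=-3.0000) → pose (5.3161, -5.4098, 5.2548)
step 6: θ'=4.8798 (R=-1.0000) → pose (5.4457, -5.7594, 4.8798)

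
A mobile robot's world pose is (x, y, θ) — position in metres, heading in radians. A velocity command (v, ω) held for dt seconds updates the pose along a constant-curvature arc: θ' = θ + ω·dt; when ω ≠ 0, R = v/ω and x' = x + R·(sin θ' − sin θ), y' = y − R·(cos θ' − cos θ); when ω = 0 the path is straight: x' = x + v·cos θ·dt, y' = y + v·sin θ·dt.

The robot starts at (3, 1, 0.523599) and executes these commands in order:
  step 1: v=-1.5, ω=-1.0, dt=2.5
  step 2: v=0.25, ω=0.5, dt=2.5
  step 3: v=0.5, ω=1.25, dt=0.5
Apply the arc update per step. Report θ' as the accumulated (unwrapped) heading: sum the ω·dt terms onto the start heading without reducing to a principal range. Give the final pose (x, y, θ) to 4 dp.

step 1: θ'=-1.9764 (R=1.5000) → pose (0.8717, 2.8909, -1.9764)
step 2: θ'=-0.7264 (R=0.5000) → pose (0.9990, 2.3198, -0.7264)
step 3: θ'=-0.1014 (R=0.4000) → pose (1.2242, 2.2209, -0.1014)

(1.2242, 2.2209, -0.1014)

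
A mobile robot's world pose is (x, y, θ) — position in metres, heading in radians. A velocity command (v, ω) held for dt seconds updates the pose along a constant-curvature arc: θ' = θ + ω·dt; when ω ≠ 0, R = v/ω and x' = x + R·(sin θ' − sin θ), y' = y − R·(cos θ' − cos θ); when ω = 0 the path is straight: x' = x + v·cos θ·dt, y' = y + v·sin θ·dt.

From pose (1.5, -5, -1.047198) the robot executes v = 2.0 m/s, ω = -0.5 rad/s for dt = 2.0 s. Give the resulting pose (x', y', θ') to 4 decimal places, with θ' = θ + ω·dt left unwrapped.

(1.5905, -8.8343, -2.0472)

θ' = -1.0472 + -0.5·2.0 = -2.0472
R = v/ω = 2.0/-0.5 = -4.0000
x' = 1.5 + -4.0000·(sin -2.0472 − sin -1.0472) = 1.5905
y' = -5 − -4.0000·(cos -2.0472 − cos -1.0472) = -8.8343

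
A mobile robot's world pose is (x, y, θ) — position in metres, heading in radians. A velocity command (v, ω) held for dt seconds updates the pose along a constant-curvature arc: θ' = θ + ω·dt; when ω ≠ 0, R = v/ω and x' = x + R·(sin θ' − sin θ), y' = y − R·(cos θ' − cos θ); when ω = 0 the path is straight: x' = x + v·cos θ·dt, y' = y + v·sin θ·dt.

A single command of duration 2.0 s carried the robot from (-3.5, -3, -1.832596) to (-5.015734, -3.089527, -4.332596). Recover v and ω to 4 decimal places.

v = 1.0000, ω = -1.2500

Δθ = -4.332596 − -1.832596 = -2.500000
ω = Δθ/dt = -2.500000/2.0 = -1.2500
R = Δx/(sin θ' − sin θ) = -0.8000
v = R·ω = -0.8000·-1.2500 = 1.0000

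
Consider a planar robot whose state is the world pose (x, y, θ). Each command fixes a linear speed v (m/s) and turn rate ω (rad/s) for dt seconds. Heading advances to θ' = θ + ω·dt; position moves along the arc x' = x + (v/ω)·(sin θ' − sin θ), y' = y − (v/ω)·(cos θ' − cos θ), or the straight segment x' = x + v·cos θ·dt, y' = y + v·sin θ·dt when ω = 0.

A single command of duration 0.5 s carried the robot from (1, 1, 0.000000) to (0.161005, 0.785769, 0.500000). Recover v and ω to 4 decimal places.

Δθ = 0.500000 − 0.000000 = 0.500000
ω = Δθ/dt = 0.500000/0.5 = 1.0000
R = Δx/(sin θ' − sin θ) = -1.7500
v = R·ω = -1.7500·1.0000 = -1.7500

v = -1.7500, ω = 1.0000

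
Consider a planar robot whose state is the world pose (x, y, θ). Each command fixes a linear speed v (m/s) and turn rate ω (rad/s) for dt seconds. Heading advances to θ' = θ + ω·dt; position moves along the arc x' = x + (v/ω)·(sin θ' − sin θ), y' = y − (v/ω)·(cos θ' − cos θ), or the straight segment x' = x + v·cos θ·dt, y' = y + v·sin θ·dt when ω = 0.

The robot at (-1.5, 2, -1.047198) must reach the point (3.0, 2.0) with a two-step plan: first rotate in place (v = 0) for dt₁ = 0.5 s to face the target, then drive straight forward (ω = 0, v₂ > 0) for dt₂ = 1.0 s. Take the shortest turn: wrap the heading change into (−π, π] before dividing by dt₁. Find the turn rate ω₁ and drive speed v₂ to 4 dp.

heading to target = atan2(2−2, 3−-1.5) = 0.0000
Δθ = wrap(0.0000 − -1.0472) = 1.0472; ω₁ = Δθ/dt₁ = 2.0944
distance = √((3−-1.5)² + (2−2)²) = 4.5000; v₂ = distance/dt₂ = 4.5000

ω₁ = 2.0944, v₂ = 4.5000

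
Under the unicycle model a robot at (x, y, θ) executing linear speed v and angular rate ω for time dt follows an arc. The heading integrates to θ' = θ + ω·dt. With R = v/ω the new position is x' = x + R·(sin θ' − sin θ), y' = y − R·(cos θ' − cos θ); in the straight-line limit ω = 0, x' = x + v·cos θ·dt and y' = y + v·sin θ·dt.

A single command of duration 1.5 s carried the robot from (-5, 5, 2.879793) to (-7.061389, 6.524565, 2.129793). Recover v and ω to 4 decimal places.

Δθ = 2.129793 − 2.879793 = -0.750000
ω = Δθ/dt = -0.750000/1.5 = -0.5000
R = Δx/(sin θ' − sin θ) = -3.5000
v = R·ω = -3.5000·-0.5000 = 1.7500

v = 1.7500, ω = -0.5000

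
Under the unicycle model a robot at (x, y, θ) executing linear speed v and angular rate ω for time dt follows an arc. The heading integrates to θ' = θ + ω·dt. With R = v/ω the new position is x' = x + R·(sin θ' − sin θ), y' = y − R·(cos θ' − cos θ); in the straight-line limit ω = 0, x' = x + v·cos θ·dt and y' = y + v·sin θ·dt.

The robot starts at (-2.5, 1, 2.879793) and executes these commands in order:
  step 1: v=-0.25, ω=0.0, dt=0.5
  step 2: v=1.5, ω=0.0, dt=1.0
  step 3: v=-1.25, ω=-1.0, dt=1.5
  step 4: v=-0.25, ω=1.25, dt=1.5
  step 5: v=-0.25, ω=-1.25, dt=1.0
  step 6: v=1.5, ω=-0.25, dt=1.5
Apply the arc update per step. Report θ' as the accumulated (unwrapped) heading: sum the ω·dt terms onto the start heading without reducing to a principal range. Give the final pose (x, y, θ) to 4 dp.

(-3.0472, 1.7291, 1.6298)

step 1: θ'=2.8798 (straight) → pose (-2.3793, 0.9676, 2.8798)
step 2: θ'=2.8798 (straight) → pose (-3.8281, 1.3559, 2.8798)
step 3: θ'=1.3798 (R=1.2500) → pose (-2.9244, -0.0888, 1.3798)
step 4: θ'=3.2548 (R=-0.2000) → pose (-2.7054, -0.3255, 3.2548)
step 5: θ'=2.0048 (R=0.2000) → pose (-2.5014, -0.4401, 2.0048)
step 6: θ'=1.6298 (R=-6.0000) → pose (-3.0472, 1.7291, 1.6298)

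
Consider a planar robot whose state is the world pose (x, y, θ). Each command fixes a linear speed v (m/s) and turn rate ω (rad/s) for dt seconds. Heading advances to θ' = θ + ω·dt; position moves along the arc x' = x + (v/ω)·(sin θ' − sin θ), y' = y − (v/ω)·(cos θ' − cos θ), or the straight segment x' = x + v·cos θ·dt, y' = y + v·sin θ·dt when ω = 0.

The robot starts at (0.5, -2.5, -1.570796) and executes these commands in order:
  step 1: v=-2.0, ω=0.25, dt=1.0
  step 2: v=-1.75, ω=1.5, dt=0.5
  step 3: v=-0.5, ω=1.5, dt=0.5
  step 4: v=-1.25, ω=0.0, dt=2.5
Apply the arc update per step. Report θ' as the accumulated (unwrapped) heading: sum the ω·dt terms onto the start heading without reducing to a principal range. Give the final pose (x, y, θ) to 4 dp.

(-3.5632, -0.3372, 0.1792)

step 1: θ'=-1.3208 (R=-8.0000) → pose (0.2513, -0.5208, -1.3208)
step 2: θ'=-0.5708 (R=-1.1667) → pose (-0.2487, 0.1723, -0.5708)
step 3: θ'=0.1792 (R=-0.3333) → pose (-0.4883, 0.2198, 0.1792)
step 4: θ'=0.1792 (straight) → pose (-3.5632, -0.3372, 0.1792)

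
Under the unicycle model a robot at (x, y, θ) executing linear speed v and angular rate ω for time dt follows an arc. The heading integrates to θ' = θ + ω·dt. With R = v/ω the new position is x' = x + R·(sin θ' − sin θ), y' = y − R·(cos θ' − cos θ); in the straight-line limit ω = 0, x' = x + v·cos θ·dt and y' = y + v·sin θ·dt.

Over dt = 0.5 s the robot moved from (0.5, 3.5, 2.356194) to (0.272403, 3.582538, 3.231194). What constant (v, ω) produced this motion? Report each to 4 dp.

v = 0.5000, ω = 1.7500

Δθ = 3.231194 − 2.356194 = 0.875000
ω = Δθ/dt = 0.875000/0.5 = 1.7500
R = Δx/(sin θ' − sin θ) = 0.2857
v = R·ω = 0.2857·1.7500 = 0.5000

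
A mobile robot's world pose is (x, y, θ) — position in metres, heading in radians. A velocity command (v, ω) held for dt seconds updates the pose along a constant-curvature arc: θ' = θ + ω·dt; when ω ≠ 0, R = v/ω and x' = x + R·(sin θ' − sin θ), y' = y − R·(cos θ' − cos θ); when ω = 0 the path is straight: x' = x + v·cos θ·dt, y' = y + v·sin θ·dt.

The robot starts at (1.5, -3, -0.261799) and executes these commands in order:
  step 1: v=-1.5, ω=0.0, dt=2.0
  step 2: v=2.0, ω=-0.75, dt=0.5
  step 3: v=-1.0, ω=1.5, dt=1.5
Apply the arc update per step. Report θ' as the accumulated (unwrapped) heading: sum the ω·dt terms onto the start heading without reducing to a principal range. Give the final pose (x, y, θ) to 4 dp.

(-1.5648, -3.2196, 1.6132)

step 1: θ'=-0.2618 (straight) → pose (-1.3978, -2.2235, -0.2618)
step 2: θ'=-0.6368 (R=-2.6667) → pose (-0.5023, -2.6553, -0.6368)
step 3: θ'=1.6132 (R=-0.6667) → pose (-1.5648, -3.2196, 1.6132)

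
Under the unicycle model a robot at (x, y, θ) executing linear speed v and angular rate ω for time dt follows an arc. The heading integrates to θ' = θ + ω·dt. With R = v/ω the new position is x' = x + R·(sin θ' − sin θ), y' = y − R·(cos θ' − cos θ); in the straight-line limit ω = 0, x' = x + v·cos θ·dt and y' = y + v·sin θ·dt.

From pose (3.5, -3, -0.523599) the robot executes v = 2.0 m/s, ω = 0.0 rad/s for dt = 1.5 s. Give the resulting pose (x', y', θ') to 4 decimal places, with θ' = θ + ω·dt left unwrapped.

θ' = -0.5236 + 0.0·1.5 = -0.5236
ω = 0 → straight: x' = 3.5 + 2.0·cos(-0.5236)·1.5 = 6.0981
y' = -3 + 2.0·sin(-0.5236)·1.5 = -4.5000

(6.0981, -4.5000, -0.5236)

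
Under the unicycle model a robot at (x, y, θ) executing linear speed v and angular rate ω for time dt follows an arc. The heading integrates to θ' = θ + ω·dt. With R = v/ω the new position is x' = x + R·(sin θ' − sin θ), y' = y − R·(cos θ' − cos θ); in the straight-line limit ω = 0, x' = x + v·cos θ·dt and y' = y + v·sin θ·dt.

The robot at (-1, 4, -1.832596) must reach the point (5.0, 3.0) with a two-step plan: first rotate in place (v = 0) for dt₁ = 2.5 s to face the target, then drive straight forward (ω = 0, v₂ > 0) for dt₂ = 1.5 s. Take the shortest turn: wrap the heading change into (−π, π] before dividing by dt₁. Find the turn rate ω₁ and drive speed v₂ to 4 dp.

ω₁ = 0.6670, v₂ = 4.0552

heading to target = atan2(3−4, 5−-1) = -0.1651
Δθ = wrap(-0.1651 − -1.8326) = 1.6674; ω₁ = Δθ/dt₁ = 0.6670
distance = √((5−-1)² + (3−4)²) = 6.0828; v₂ = distance/dt₂ = 4.0552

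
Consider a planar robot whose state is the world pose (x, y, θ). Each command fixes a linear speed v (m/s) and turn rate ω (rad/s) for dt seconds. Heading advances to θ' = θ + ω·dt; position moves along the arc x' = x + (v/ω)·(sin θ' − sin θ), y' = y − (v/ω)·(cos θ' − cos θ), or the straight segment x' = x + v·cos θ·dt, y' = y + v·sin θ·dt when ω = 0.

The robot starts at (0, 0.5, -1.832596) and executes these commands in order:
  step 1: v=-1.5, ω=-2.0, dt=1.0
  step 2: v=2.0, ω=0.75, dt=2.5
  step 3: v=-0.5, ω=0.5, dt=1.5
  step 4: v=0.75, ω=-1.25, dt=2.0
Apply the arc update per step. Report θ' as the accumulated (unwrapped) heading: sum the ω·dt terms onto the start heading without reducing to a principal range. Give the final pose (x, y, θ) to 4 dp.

(-3.8407, -0.1523, -3.7076)

step 1: θ'=-3.8326 (R=0.7500) → pose (1.2024, 0.8838, -3.8326)
step 2: θ'=-1.9576 (R=2.6667) → pose (-2.9667, -0.1652, -1.9576)
step 3: θ'=-1.2076 (R=-1.0000) → pose (-2.9581, 0.5673, -1.2076)
step 4: θ'=-3.7076 (R=-0.6000) → pose (-3.8407, -0.1523, -3.7076)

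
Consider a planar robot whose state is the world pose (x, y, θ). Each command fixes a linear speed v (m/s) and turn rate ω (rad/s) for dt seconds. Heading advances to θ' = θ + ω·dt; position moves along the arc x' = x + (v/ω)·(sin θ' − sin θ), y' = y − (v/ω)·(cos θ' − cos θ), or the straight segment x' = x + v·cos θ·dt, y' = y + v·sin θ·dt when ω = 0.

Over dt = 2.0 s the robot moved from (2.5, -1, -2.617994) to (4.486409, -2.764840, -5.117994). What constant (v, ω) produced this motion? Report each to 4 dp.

Δθ = -5.117994 − -2.617994 = -2.500000
ω = Δθ/dt = -2.500000/2.0 = -1.2500
R = Δx/(sin θ' − sin θ) = 1.4000
v = R·ω = 1.4000·-1.2500 = -1.7500

v = -1.7500, ω = -1.2500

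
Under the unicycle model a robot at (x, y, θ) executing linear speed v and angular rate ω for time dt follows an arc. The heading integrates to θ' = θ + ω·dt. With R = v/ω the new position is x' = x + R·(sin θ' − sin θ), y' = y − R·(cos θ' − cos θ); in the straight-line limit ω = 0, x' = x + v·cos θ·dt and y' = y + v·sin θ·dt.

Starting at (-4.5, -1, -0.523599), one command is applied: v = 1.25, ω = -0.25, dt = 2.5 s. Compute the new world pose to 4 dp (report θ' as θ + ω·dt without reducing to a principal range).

(-2.4390, -3.2813, -1.1486)

θ' = -0.5236 + -0.25·2.5 = -1.1486
R = v/ω = 1.25/-0.25 = -5.0000
x' = -4.5 + -5.0000·(sin -1.1486 − sin -0.5236) = -2.4390
y' = -1 − -5.0000·(cos -1.1486 − cos -0.5236) = -3.2813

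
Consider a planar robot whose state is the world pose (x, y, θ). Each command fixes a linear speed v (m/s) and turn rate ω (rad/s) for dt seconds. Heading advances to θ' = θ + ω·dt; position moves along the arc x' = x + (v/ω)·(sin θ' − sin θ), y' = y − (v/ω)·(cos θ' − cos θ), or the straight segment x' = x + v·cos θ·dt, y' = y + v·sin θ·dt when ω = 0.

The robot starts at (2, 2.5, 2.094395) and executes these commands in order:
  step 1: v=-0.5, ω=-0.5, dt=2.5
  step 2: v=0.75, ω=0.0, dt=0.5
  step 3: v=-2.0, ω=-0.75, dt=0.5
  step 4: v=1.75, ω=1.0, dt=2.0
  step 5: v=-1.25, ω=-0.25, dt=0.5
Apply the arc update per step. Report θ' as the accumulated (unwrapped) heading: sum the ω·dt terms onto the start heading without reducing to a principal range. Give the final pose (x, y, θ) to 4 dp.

step 1: θ'=0.8444 (R=1.0000) → pose (1.8815, 1.3358, 0.8444)
step 2: θ'=0.8444 (straight) → pose (2.1306, 1.6162, 0.8444)
step 3: θ'=0.4694 (R=2.6667) → pose (1.3434, 1.0091, 0.4694)
step 4: θ'=2.4694 (R=1.7500) → pose (1.6415, 3.9391, 2.4694)
step 5: θ'=2.3444 (R=5.0000) → pose (2.1050, 3.5204, 2.3444)

(2.1050, 3.5204, 2.3444)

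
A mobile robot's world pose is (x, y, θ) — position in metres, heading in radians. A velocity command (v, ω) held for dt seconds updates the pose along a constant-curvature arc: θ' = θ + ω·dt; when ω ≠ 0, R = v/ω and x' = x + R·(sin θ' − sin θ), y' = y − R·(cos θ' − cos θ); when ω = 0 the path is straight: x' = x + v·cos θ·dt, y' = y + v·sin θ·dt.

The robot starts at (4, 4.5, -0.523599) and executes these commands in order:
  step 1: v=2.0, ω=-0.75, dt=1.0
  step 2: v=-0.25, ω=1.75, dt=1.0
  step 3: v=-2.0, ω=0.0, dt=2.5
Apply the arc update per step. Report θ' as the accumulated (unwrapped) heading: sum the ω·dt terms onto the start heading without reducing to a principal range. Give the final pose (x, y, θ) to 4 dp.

step 1: θ'=-1.2736 (R=-2.6667) → pose (5.2164, 2.9715, -1.2736)
step 2: θ'=0.4764 (R=-0.1429) → pose (5.0143, 3.0566, 0.4764)
step 3: θ'=0.4764 (straight) → pose (0.5711, 0.7637, 0.4764)

(0.5711, 0.7637, 0.4764)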